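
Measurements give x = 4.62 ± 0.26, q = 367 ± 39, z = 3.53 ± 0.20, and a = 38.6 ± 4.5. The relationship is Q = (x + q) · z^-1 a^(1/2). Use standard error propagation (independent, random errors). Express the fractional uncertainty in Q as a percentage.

Let u = x + q = 372. δu = √(δx² + δq²) = √(0.0676 + 1520) = 39.0, so δu/u = 0.105.
Q is then a monomial in u, z, a:
δQ/Q = √((δu/u)² + (-1·δz/z)² + (½·δa/a)²) = √(0.0110 + 0.00321 + 0.00340) = 0.133

13.3%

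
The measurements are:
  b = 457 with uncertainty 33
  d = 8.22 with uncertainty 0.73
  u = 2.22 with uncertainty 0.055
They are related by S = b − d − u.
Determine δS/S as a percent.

7.39%

Absolute uncertainties add in quadrature for a linear combination:
  (δb)² = 1090;  (δd)² = 0.533;  (δu)² = 0.00302
δS = √(1090) = 33.0
S = 447, so δS/S = 33.0/447 = 0.0739.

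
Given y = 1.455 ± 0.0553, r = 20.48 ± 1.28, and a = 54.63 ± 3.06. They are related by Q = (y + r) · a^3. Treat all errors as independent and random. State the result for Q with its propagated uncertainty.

(3.576 ± 0.636) × 10^6

Let u = y + r = 21.94. δu = √(δy² + δr²) = √(0.00306 + 1.64) = 1.28, so δu/u = 0.0584.
Q is then a monomial in u, a:
δQ/Q = √((δu/u)² + (3·δa/a)²) = √(0.00341 + 0.0282) = 0.178
Q = 3.576e+06, so δQ = 0.178 × 3.576e+06 = 6.36e+05.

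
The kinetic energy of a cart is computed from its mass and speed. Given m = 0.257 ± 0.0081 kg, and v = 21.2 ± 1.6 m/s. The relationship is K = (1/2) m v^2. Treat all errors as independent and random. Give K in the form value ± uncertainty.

Since K is a product/quotient, work with relative uncertainties:
  (1·δm/m)² = (1×0.0315)² = 0.000993;  (2·δv/v)² = (2×0.0755)² = 0.0228
δK/K = √(0.0238) = 0.154
K = 57.8 J, so δK = 0.154 × 57.8 = 8.91 J.

57.8 ± 8.91 J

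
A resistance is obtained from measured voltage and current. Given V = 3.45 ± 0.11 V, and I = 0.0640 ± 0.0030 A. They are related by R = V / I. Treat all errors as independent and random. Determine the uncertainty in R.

3.06 Ω

Each factor contributes (exponent × relative error)² to (δR/R)²:
  (1·δV/V)² = (1×0.0319)² = 0.00102;  (-1·δI/I)² = (-1×0.0469)² = 0.00220
δR/R = √(0.00321) = 0.0567
R = 53.9 Ω, so δR = 0.0567 × 53.9 = 3.06 Ω.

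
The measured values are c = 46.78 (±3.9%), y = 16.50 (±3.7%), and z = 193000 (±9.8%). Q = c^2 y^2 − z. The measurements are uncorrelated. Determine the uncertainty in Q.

66800

Let p = c^2·y^2 = 595800. δp/p = √((2·δc/c)² + (2·δy/y)²) = √(0.00608 + 0.00548) = 0.108, so δp = 64100.
Q = p − z: δQ = √(δp² + δz²) = √(4.1e+09 + 3.58e+08) = 66800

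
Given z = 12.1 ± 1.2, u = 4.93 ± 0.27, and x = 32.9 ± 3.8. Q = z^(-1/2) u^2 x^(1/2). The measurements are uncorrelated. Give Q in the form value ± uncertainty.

40.1 ± 5.35

Each factor contributes (exponent × relative error)² to (δQ/Q)²:
  (−½·δz/z)² = (-0.5×0.0992)² = 0.00246;  (2·δu/u)² = (2×0.0548)² = 0.0120;  (½·δx/x)² = (0.5×0.116)² = 0.00334
δQ/Q = √(0.0178) = 0.133
Q = 40.1, so δQ = 0.133 × 40.1 = 5.35.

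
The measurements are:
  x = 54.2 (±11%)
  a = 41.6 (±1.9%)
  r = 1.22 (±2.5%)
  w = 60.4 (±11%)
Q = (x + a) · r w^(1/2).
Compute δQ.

79.1

Let u = x + a = 95.8. δu = √(δx² + δa²) = √(35.5 + 0.625) = 6.01, so δu/u = 0.0628.
Q is then a monomial in u, r, w:
δQ/Q = √((δu/u)² + (1·δr/r)² + (½·δw/w)²) = √(0.00394 + 0.000625 + 0.00302) = 0.0871
Q = 908, so δQ = 0.0871 × 908 = 79.1.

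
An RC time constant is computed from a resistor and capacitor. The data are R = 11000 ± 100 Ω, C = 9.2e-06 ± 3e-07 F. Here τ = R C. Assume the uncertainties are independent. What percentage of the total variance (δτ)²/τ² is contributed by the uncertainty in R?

7.21%

(δτ/τ)² = (1·δR/R)² + (1·δC/C)²
  R term: (1×0.00909)² = 8.26e-05
  C term: (1×0.0326)² = 0.00106
Total = 0.00115. Share from R = 8.26e-05/0.00115 = 0.0721.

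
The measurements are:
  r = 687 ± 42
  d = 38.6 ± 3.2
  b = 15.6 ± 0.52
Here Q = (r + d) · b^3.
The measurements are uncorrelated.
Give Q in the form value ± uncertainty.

(2.75 ± 0.319) × 10^6

Let u = r + d = 726. δu = √(δr² + δd²) = √(1760 + 10.2) = 42.1, so δu/u = 0.0581.
Q is then a monomial in u, b:
δQ/Q = √((δu/u)² + (3·δb/b)²) = √(0.00337 + 0.0100) = 0.116
Q = 2.75e+06, so δQ = 0.116 × 2.75e+06 = 3.19e+05.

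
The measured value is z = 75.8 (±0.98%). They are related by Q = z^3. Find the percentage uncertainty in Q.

Q ∝ z^3, so δQ/Q = |3| · δz/z = 3 × 0.00980 = 0.0294.

2.94%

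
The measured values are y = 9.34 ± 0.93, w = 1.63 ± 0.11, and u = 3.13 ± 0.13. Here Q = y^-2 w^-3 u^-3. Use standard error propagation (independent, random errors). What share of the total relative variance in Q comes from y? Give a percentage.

41.2%

(δQ/Q)² = (-2·δy/y)² + (-3·δw/w)² + (-3·δu/u)²
  y term: (-2×0.0996)² = 0.0397
  w term: (-3×0.0675)² = 0.0410
  u term: (-3×0.0415)² = 0.0155
Total = 0.0962. Share from y = 0.0397/0.0962 = 0.412.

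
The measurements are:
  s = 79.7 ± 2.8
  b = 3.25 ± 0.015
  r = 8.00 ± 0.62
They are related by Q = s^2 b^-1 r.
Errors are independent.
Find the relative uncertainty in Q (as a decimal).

0.105

Q is a product of powers, so relative uncertainties combine in quadrature:
  (2·δs/s)² = (2×0.0351)² = 0.00494;  (-1·δb/b)² = (-1×0.00462)² = 2.13e-05;  (1·δr/r)² = (1×0.0775)² = 0.00601
δQ/Q = √(0.0110) = 0.105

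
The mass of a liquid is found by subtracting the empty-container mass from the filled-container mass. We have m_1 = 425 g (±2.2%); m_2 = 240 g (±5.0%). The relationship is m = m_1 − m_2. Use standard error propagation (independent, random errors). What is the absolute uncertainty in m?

15.2 g

Sums and differences: (δm)² = Σ (cᵢ δxᵢ)².
  (δm_1)² = 87.4;  (δm_2)² = 144
δm = √(231) = 15.2 g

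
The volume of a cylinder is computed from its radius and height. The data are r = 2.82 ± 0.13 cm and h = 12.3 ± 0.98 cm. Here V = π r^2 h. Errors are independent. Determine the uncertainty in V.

37.4 cm^3

Since V is a product/quotient, work with relative uncertainties:
  (2·δr/r)² = (2×0.0461)² = 0.00850;  (1·δh/h)² = (1×0.0797)² = 0.00635
δV/V = √(0.0148) = 0.122
V = 307 cm^3, so δV = 0.122 × 307 = 37.4 cm^3.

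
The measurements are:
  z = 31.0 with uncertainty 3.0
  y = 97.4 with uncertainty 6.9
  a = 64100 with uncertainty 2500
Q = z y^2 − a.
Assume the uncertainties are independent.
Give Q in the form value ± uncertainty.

Let p = z·y^2 = 2.94e+05. δp/p = √((1·δz/z)² + (2·δy/y)²) = √(0.00937 + 0.0201) = 0.172, so δp = 50500.
Q = p − a: δQ = √(δp² + δa²) = √(2.55e+09 + 6.25e+06) = 50500
Q = 2.3e+05.

(2.30 ± 0.505) × 10^5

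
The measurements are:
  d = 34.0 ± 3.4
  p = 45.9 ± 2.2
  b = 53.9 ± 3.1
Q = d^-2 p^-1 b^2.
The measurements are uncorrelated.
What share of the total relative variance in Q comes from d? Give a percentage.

(δQ/Q)² = (-2·δd/d)² + (-1·δp/p)² + (2·δb/b)²
  d term: (-2×0.100)² = 0.0400
  p term: (-1×0.0479)² = 0.00230
  b term: (2×0.0575)² = 0.0132
Total = 0.0555. Share from d = 0.0400/0.0555 = 0.720.

72.0%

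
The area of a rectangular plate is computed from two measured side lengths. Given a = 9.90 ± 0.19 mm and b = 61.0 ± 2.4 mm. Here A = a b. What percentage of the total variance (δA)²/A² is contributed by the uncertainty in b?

80.8%

(δA/A)² = (1·δa/a)² + (1·δb/b)²
  a term: (1×0.0192)² = 0.000368
  b term: (1×0.0393)² = 0.00155
Total = 0.00192. Share from b = 0.00155/0.00192 = 0.808.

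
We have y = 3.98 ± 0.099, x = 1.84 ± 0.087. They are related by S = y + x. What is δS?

0.132

For a sum/difference, combine absolute errors in quadrature:
  (δy)² = 0.00980;  (δx)² = 0.00757
δS = √(0.0174) = 0.132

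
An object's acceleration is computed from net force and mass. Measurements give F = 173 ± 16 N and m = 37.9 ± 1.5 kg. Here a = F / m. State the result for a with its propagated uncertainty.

4.56 ± 0.459 m/s^2

Relative error in a monomial: (δa/a)² = Σ (nᵢ · δxᵢ/xᵢ)².
  (1·δF/F)² = (1×0.0925)² = 0.00855;  (-1·δm/m)² = (-1×0.0396)² = 0.00157
δa/a = √(0.0101) = 0.101
a = 4.56 m/s^2, so δa = 0.101 × 4.56 = 0.459 m/s^2.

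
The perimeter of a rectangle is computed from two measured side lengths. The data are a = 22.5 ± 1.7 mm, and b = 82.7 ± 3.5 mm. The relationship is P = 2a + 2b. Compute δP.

Each term contributes (cᵢ δxᵢ)² to (δP)²:
  (2·δa)² = 11.6;  (2·δb)² = 49.0
δP = √(60.6) = 7.78 mm

7.78 mm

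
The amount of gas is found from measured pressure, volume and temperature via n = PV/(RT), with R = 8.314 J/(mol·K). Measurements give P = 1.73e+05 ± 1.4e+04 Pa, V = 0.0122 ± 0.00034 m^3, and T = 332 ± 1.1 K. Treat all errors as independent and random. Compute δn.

Products/powers → add relative errors in quadrature, weighted by exponent:
  (1·δP/P)² = (1×0.0809)² = 0.00655;  (1·δV/V)² = (1×0.0279)² = 0.000777;  (-1·δT/T)² = (-1×0.00331)² = 1.1e-05
δn/n = √(0.00734) = 0.0857
n = 0.765 mol, so δn = 0.0857 × 0.765 = 0.0655 mol.

0.0655 mol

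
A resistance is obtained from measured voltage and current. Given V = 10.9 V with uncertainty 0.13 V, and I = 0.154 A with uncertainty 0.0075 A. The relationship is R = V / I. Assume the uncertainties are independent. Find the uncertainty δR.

3.55 Ω

R is a product of powers, so relative uncertainties combine in quadrature:
  (1·δV/V)² = (1×0.0119)² = 0.000142;  (-1·δI/I)² = (-1×0.0487)² = 0.00237
δR/R = √(0.00251) = 0.0501
R = 70.8 Ω, so δR = 0.0501 × 70.8 = 3.55 Ω.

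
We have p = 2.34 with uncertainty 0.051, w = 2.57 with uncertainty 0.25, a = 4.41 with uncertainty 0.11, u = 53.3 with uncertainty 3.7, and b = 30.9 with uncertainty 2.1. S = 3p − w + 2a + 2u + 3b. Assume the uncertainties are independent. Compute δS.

Each term contributes (cᵢ δxᵢ)² to (δS)²:
  (3·δp)² = 0.0234;  (δw)² = 0.0625;  (2·δa)² = 0.0484;  (2·δu)² = 54.8;  (3·δb)² = 39.7
δS = √(94.6) = 9.73

9.73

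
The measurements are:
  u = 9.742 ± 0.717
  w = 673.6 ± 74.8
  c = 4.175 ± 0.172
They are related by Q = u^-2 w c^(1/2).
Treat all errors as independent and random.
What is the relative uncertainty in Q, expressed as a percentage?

For a monomial Q ∝ u^-2, w, c^(1/2), fractional errors add in quadrature:
  (-2·δu/u)² = (-2×0.0736)² = 0.0217;  (1·δw/w)² = (1×0.111)² = 0.0123;  (½·δc/c)² = (0.5×0.0412)² = 0.000424
δQ/Q = √(0.0344) = 0.186

18.6%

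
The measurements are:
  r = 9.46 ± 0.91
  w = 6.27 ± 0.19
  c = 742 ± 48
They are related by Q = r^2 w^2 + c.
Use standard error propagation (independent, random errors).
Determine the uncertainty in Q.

Let p = r^2·w^2 = 3520. δp/p = √((2·δr/r)² + (2·δw/w)²) = √(0.0370 + 0.00367) = 0.202, so δp = 710.
Q = p + c: δQ = √(δp² + δc²) = √(5.04e+05 + 2300) = 711

711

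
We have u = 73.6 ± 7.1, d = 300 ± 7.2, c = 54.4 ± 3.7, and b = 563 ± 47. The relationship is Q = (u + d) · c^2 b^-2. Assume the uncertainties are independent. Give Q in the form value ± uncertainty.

3.49 ± 0.757

Let w = u + d = 374. δw = √(δu² + δd²) = √(50.4 + 51.8) = 10.1, so δw/w = 0.0271.
Q is then a monomial in w, c, b:
δQ/Q = √((δw/w)² + (2·δc/c)² + (-2·δb/b)²) = √(0.000733 + 0.0185 + 0.0279) = 0.217
Q = 3.49, so δQ = 0.217 × 3.49 = 0.757.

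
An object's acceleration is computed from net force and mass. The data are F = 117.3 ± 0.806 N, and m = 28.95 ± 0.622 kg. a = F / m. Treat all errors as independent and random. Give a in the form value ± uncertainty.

4.052 ± 0.0914 m/s^2

Relative error in a monomial: (δa/a)² = Σ (nᵢ · δxᵢ/xᵢ)².
  (1·δF/F)² = (1×0.00687)² = 4.72e-05;  (-1·δm/m)² = (-1×0.0215)² = 0.000462
δa/a = √(0.000509) = 0.0226
a = 4.052 m/s^2, so δa = 0.0226 × 4.052 = 0.0914 m/s^2.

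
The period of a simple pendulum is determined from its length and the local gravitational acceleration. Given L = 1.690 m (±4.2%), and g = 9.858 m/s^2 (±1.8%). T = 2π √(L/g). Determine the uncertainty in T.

0.0594 s

Products/powers → add relative errors in quadrature, weighted by exponent:
  (½·δL/L)² = (0.5×0.0420)² = 0.000441;  (−½·δg/g)² = (-0.5×0.0180)² = 8.1e-05
δT/T = √(0.000522) = 0.0228
T = 2.602 s, so δT = 0.0228 × 2.602 = 0.0594 s.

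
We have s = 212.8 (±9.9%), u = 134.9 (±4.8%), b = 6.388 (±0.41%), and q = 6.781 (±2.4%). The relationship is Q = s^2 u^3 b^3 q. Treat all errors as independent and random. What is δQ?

4.84e+13

Relative error in a monomial: (δQ/Q)² = Σ (nᵢ · δxᵢ/xᵢ)².
  (2·δs/s)² = (2×0.0990)² = 0.0392;  (3·δu/u)² = (3×0.0480)² = 0.0207;  (3·δb/b)² = (3×0.00410)² = 0.000151;  (1·δq/q)² = (1×0.0240)² = 0.000576
δQ/Q = √(0.0607) = 0.246
Q = 1.965e+14, so δQ = 0.246 × 1.965e+14 = 4.84e+13.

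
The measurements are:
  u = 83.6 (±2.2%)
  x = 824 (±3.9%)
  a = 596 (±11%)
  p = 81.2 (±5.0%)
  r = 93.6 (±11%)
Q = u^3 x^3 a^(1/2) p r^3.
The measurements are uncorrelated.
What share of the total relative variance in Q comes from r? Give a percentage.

82.2%

(δQ/Q)² = (3·δu/u)² + (3·δx/x)² + (½·δa/a)² + (1·δp/p)² + (3·δr/r)²
  u term: (3×0.0220)² = 0.00436
  x term: (3×0.0390)² = 0.0137
  a term: (0.5×0.110)² = 0.00302
  p term: (1×0.0500)² = 0.00250
  r term: (3×0.110)² = 0.109
Total = 0.132. Share from r = 0.109/0.132 = 0.822.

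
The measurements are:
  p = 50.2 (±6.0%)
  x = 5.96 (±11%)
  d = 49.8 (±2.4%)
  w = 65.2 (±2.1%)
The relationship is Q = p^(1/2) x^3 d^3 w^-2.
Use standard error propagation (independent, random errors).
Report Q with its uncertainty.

43600 ± 14900

Relative error in a monomial: (δQ/Q)² = Σ (nᵢ · δxᵢ/xᵢ)².
  (½·δp/p)² = (0.5×0.0600)² = 0.000900;  (3·δx/x)² = (3×0.110)² = 0.109;  (3·δd/d)² = (3×0.0240)² = 0.00518;  (-2·δw/w)² = (-2×0.0210)² = 0.00176
δQ/Q = √(0.117) = 0.342
Q = 43600, so δQ = 0.342 × 43600 = 14900.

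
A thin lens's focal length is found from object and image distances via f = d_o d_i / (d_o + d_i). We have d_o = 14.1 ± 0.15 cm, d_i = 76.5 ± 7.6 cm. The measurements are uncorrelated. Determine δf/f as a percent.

∂f/∂d_o = (d_i/(d_o+d_i))² = 0.713;  ∂f/∂d_i = (d_o/(d_o+d_i))² = 0.0242
δf = √((∂f/∂d_o · δd_o)² + (∂f/∂d_i · δd_i)²) = √(0.0114 + 0.0339) = 0.213 cm
f = 11.9 cm, so δf/f = 0.213/11.9 = 0.0179.

1.79%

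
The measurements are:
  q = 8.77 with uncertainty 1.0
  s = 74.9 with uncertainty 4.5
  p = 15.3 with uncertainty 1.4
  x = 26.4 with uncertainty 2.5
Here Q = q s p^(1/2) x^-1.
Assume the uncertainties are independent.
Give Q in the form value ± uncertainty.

97.3 ± 16.2

Each factor contributes (exponent × relative error)² to (δQ/Q)²:
  (1·δq/q)² = (1×0.114)² = 0.0130;  (1·δs/s)² = (1×0.0601)² = 0.00361;  (½·δp/p)² = (0.5×0.0915)² = 0.00209;  (-1·δx/x)² = (-1×0.0947)² = 0.00897
δQ/Q = √(0.0277) = 0.166
Q = 97.3, so δQ = 0.166 × 97.3 = 16.2.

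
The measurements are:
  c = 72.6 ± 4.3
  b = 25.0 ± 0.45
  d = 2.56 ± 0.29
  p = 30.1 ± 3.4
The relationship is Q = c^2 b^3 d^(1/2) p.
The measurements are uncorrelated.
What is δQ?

Products/powers → add relative errors in quadrature, weighted by exponent:
  (2·δc/c)² = (2×0.0592)² = 0.0140;  (3·δb/b)² = (3×0.0180)² = 0.00292;  (½·δd/d)² = (0.5×0.113)² = 0.00321;  (1·δp/p)² = (1×0.113)² = 0.0128
δQ/Q = √(0.0329) = 0.181
Q = 3.97e+09, so δQ = 0.181 × 3.97e+09 = 7.2e+08.

7.2e+08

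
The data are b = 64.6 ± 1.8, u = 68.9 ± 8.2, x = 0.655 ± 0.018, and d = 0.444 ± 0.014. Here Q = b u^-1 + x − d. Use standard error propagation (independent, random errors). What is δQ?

0.117

Let p = b·u^-1 = 0.938. δp/p = √((1·δb/b)² + (-1·δu/u)²) = √(0.000776 + 0.0142) = 0.122, so δp = 0.115.
Q = p + x − d: δQ = √(δp² + δx² + δd²) = √(0.0131 + 0.000324 + 0.000196) = 0.117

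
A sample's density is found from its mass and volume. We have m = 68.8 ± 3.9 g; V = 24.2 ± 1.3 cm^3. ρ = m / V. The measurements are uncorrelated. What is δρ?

0.222 g/cm^3

ρ is a product of powers, so relative uncertainties combine in quadrature:
  (1·δm/m)² = (1×0.0567)² = 0.00321;  (-1·δV/V)² = (-1×0.0537)² = 0.00289
δρ/ρ = √(0.00610) = 0.0781
ρ = 2.84 g/cm^3, so δρ = 0.0781 × 2.84 = 0.222 g/cm^3.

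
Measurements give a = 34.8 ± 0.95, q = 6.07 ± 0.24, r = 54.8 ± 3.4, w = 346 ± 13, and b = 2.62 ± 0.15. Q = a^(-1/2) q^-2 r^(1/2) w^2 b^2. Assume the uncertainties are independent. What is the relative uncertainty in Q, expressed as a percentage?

16.2%

Relative error in a monomial: (δQ/Q)² = Σ (nᵢ · δxᵢ/xᵢ)².
  (−½·δa/a)² = (-0.5×0.0273)² = 0.000186;  (-2·δq/q)² = (-2×0.0395)² = 0.00625;  (½·δr/r)² = (0.5×0.0620)² = 0.000962;  (2·δw/w)² = (2×0.0376)² = 0.00565;  (2·δb/b)² = (2×0.0573)² = 0.0131
δQ/Q = √(0.0262) = 0.162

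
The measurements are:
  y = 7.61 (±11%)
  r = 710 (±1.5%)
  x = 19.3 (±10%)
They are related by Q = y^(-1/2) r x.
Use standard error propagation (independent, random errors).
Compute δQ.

572

Relative error in a monomial: (δQ/Q)² = Σ (nᵢ · δxᵢ/xᵢ)².
  (−½·δy/y)² = (-0.5×0.110)² = 0.00302;  (1·δr/r)² = (1×0.0150)² = 0.000225;  (1·δx/x)² = (1×0.100)² = 0.0100
δQ/Q = √(0.0133) = 0.115
Q = 4970, so δQ = 0.115 × 4970 = 572.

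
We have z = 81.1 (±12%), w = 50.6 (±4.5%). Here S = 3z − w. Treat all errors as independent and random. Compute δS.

29.3

Each term contributes (cᵢ δxᵢ)² to (δS)²:
  (3·δz)² = 852;  (δw)² = 5.18
δS = √(858) = 29.3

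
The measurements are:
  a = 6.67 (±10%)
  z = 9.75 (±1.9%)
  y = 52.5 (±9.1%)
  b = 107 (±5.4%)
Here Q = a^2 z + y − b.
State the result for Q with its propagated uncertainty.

379 ± 87.5

Let p = a^2·z = 434. δp/p = √((2·δa/a)² + (1·δz/z)²) = √(0.0400 + 0.000361) = 0.201, so δp = 87.1.
Q = p + y − b: δQ = √(δp² + δy² + δb²) = √(7590 + 22.8 + 33.4) = 87.5
Q = 379.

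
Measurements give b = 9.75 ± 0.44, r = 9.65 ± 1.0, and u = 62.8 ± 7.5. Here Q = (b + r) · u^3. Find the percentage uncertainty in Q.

Let w = b + r = 19.4. δw = √(δb² + δr²) = √(0.194 + 1.00) = 1.09, so δw/w = 0.0563.
Q is then a monomial in w, u:
δQ/Q = √((δw/w)² + (3·δu/u)²) = √(0.00317 + 0.128) = 0.363

36.3%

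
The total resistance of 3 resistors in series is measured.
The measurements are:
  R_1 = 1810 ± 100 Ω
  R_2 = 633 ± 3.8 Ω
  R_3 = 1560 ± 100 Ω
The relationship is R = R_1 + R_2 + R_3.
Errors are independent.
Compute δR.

Absolute uncertainties add in quadrature for a linear combination:
  (δR_1)² = 10000;  (δR_2)² = 14.4;  (δR_3)² = 10000
δR = √(20000) = 141 Ω

141 Ω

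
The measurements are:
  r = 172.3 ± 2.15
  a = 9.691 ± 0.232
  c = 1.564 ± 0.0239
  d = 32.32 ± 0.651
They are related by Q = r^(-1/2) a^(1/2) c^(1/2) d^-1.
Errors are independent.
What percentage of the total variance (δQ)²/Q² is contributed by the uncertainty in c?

9.03%

(δQ/Q)² = (−½·δr/r)² + (½·δa/a)² + (½·δc/c)² + (-1·δd/d)²
  r term: (-0.5×0.0125)² = 3.89e-05
  a term: (0.5×0.0239)² = 0.000143
  c term: (0.5×0.0153)² = 5.84e-05
  d term: (-1×0.0201)² = 0.000406
Total = 0.000646. Share from c = 5.84e-05/0.000646 = 0.0903.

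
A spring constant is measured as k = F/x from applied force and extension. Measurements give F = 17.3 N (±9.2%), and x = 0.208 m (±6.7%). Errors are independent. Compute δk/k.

Relative error in a monomial: (δk/k)² = Σ (nᵢ · δxᵢ/xᵢ)².
  (1·δF/F)² = (1×0.0920)² = 0.00846;  (-1·δx/x)² = (-1×0.0670)² = 0.00449
δk/k = √(0.0130) = 0.114

0.114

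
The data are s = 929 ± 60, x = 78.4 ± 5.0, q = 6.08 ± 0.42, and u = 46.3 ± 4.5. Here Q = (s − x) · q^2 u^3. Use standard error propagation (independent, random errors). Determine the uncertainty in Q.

Let w = s − x = 851. δw = √(δs² + δx²) = √(3600 + 25.0) = 60.2, so δw/w = 0.0708.
Q is then a monomial in w, q, u:
δQ/Q = √((δw/w)² + (2·δq/q)² + (3·δu/u)²) = √(0.00501 + 0.0191 + 0.0850) = 0.330
Q = 3.12e+09, so δQ = 0.330 × 3.12e+09 = 1.03e+09.

1.03e+09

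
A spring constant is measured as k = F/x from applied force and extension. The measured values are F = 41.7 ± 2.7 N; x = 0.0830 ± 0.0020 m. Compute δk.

34.7 N/m

For a monomial k ∝ F, x^-1, fractional errors add in quadrature:
  (1·δF/F)² = (1×0.0647)² = 0.00419;  (-1·δx/x)² = (-1×0.0241)² = 0.000581
δk/k = √(0.00477) = 0.0691
k = 502 N/m, so δk = 0.0691 × 502 = 34.7 N/m.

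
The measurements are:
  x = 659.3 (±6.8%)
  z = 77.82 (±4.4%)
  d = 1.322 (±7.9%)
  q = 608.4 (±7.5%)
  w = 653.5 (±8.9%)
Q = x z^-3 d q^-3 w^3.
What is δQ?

0.000888

For a monomial Q ∝ x, z^-3, d, q^-3, w^3, fractional errors add in quadrature:
  (1·δx/x)² = (1×0.0680)² = 0.00462;  (-3·δz/z)² = (-3×0.0440)² = 0.0174;  (1·δd/d)² = (1×0.0790)² = 0.00624;  (-3·δq/q)² = (-3×0.0750)² = 0.0506;  (3·δw/w)² = (3×0.0890)² = 0.0713
δQ/Q = √(0.150) = 0.388
Q = 0.002292, so δQ = 0.388 × 0.002292 = 0.000888.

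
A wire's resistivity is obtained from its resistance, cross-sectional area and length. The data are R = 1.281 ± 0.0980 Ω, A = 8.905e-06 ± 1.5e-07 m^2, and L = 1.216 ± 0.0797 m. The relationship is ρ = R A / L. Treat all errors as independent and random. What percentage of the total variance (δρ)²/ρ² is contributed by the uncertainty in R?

(δρ/ρ)² = (1·δR/R)² + (1·δA/A)² + (-1·δL/L)²
  R term: (1×0.0765)² = 0.00585
  A term: (1×0.0168)² = 0.000284
  L term: (-1×0.0655)² = 0.00430
Total = 0.0104. Share from R = 0.00585/0.0104 = 0.561.

56.1%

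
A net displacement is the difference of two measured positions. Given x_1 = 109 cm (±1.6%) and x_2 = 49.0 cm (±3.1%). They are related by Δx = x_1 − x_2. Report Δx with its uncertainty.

Absolute uncertainties add in quadrature for a linear combination:
  (δx_1)² = 3.04;  (δx_2)² = 2.31
δΔx = √(5.35) = 2.31 cm
Δx = 60.0 cm.

60.0 ± 2.31 cm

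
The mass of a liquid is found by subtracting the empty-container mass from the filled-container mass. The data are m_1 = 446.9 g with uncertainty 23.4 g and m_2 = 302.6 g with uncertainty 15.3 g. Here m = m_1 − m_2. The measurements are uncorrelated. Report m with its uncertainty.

144.3 ± 28.0 g

m is a linear combination, so absolute uncertainties add in quadrature:
  (δm_1)² = 548;  (δm_2)² = 234
δm = √(782) = 28.0 g
m = 144.3 g.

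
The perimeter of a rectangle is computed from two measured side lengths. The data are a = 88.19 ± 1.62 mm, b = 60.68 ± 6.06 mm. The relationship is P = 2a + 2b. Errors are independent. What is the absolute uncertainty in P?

Sums and differences: (δP)² = Σ (cᵢ δxᵢ)².
  (2·δa)² = 10.5;  (2·δb)² = 147
δP = √(157) = 12.5 mm

12.5 mm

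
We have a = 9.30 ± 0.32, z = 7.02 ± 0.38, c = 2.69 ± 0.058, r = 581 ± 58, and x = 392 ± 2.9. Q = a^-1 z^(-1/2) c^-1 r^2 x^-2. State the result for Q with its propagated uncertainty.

0.0331 ± 0.00683

Relative error in a monomial: (δQ/Q)² = Σ (nᵢ · δxᵢ/xᵢ)².
  (-1·δa/a)² = (-1×0.0344)² = 0.00118;  (−½·δz/z)² = (-0.5×0.0541)² = 0.000733;  (-1·δc/c)² = (-1×0.0216)² = 0.000465;  (2·δr/r)² = (2×0.0998)² = 0.0399;  (-2·δx/x)² = (-2×0.00740)² = 0.000219
δQ/Q = √(0.0425) = 0.206
Q = 0.0331, so δQ = 0.206 × 0.0331 = 0.00683.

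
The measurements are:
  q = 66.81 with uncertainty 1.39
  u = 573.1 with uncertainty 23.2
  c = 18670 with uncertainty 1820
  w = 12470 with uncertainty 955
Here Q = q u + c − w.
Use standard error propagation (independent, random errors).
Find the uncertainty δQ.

Let p = q·u = 38290. δp/p = √((1·δq/q)² + (1·δu/u)²) = √(0.000433 + 0.00164) = 0.0455, so δp = 1740.
Q = p + c − w: δQ = √(δp² + δc² + δw²) = √(3.04e+06 + 3.31e+06 + 9.12e+05) = 2690

2690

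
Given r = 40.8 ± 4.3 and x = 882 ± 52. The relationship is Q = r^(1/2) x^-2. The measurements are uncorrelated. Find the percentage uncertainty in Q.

12.9%

Since Q is a product/quotient, work with relative uncertainties:
  (½·δr/r)² = (0.5×0.105)² = 0.00278;  (-2·δx/x)² = (-2×0.0590)² = 0.0139
δQ/Q = √(0.0167) = 0.129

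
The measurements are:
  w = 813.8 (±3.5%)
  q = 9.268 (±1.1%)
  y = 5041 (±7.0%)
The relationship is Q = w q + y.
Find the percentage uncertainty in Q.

Let p = w·q = 7542. δp/p = √((1·δw/w)² + (1·δq/q)²) = √(0.00123 + 0.000121) = 0.0367, so δp = 277.
Q = p + y: δQ = √(δp² + δy²) = √(76600 + 1.25e+05) = 448
Q = 12580, so δQ/Q = 448/12580 = 0.0356.

3.56%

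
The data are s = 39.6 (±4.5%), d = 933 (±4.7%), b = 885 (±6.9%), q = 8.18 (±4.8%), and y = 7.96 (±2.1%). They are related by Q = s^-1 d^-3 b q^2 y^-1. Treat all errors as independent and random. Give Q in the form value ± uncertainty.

For a monomial Q ∝ s^-1, d^-3, b, q^2, y^-1, fractional errors add in quadrature:
  (-1·δs/s)² = (-1×0.0450)² = 0.00202;  (-3·δd/d)² = (-3×0.0470)² = 0.0199;  (1·δb/b)² = (1×0.0690)² = 0.00476;  (2·δq/q)² = (2×0.0480)² = 0.00922;  (-1·δy/y)² = (-1×0.0210)² = 0.000441
δQ/Q = √(0.0363) = 0.191
Q = 2.31e-07, so δQ = 0.191 × 2.31e-07 = 4.41e-08.

(2.31 ± 0.441) × 10^-7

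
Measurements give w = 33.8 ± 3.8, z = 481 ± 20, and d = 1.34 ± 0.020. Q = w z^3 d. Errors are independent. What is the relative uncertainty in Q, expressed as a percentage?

16.9%

Q is a product of powers, so relative uncertainties combine in quadrature:
  (1·δw/w)² = (1×0.112)² = 0.0126;  (3·δz/z)² = (3×0.0416)² = 0.0156;  (1·δd/d)² = (1×0.0149)² = 0.000223
δQ/Q = √(0.0284) = 0.169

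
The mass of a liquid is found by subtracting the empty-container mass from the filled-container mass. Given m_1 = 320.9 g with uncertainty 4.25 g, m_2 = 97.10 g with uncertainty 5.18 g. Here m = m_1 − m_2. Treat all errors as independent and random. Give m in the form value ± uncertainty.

m is a linear combination, so absolute uncertainties add in quadrature:
  (δm_1)² = 18.1;  (δm_2)² = 26.8
δm = √(44.9) = 6.70 g
m = 223.8 g.

223.8 ± 6.70 g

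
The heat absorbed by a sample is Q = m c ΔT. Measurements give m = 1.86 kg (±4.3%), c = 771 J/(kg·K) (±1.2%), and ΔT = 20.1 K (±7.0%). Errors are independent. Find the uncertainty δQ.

2390 J

Since Q is a product/quotient, work with relative uncertainties:
  (1·δm/m)² = (1×0.0430)² = 0.00185;  (1·δc/c)² = (1×0.0120)² = 0.000144;  (1·δΔT/ΔT)² = (1×0.0700)² = 0.00490
δQ/Q = √(0.00689) = 0.0830
Q = 28800 J, so δQ = 0.0830 × 28800 = 2390 J.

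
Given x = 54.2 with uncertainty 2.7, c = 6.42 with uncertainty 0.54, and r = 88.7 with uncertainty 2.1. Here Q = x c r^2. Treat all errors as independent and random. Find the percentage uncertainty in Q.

Relative error in a monomial: (δQ/Q)² = Σ (nᵢ · δxᵢ/xᵢ)².
  (1·δx/x)² = (1×0.0498)² = 0.00248;  (1·δc/c)² = (1×0.0841)² = 0.00707;  (2·δr/r)² = (2×0.0237)² = 0.00224
δQ/Q = √(0.0118) = 0.109

10.9%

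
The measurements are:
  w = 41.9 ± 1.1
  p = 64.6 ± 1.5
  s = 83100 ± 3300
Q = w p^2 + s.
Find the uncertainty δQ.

9890

Let h = w·p^2 = 1.75e+05. δh/h = √((1·δw/w)² + (2·δp/p)²) = √(0.000689 + 0.00216) = 0.0533, so δh = 9330.
Q = h + s: δQ = √(δh² + δs²) = √(8.7e+07 + 1.09e+07) = 9890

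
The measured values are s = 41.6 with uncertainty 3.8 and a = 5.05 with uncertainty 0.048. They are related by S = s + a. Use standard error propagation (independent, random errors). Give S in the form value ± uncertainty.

For a sum/difference, combine absolute errors in quadrature:
  (δs)² = 14.4;  (δa)² = 0.00230
δS = √(14.4) = 3.80
S = 46.6.

46.6 ± 3.80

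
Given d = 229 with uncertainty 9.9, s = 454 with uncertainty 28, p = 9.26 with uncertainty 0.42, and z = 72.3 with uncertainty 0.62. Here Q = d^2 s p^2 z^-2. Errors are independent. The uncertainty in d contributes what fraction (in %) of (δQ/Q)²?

37.8%

(δQ/Q)² = (2·δd/d)² + (1·δs/s)² + (2·δp/p)² + (-2·δz/z)²
  d term: (2×0.0432)² = 0.00748
  s term: (1×0.0617)² = 0.00380
  p term: (2×0.0454)² = 0.00823
  z term: (-2×0.00858)² = 0.000294
Total = 0.0198. Share from d = 0.00748/0.0198 = 0.378.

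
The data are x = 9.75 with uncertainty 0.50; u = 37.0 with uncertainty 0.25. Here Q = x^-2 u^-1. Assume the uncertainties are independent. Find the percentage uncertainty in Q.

Relative error in a monomial: (δQ/Q)² = Σ (nᵢ · δxᵢ/xᵢ)².
  (-2·δx/x)² = (-2×0.0513)² = 0.0105;  (-1·δu/u)² = (-1×0.00676)² = 4.57e-05
δQ/Q = √(0.0106) = 0.103

10.3%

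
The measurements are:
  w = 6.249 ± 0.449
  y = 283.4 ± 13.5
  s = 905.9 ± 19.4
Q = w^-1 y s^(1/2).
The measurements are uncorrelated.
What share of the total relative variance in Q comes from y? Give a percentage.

30.1%

(δQ/Q)² = (-1·δw/w)² + (1·δy/y)² + (½·δs/s)²
  w term: (-1×0.0719)² = 0.00516
  y term: (1×0.0476)² = 0.00227
  s term: (0.5×0.0214)² = 0.000115
Total = 0.00755. Share from y = 0.00227/0.00755 = 0.301.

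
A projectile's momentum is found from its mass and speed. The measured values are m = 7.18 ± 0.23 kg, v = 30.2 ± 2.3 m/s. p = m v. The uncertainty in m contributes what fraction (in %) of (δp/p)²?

15.0%

(δp/p)² = (1·δm/m)² + (1·δv/v)²
  m term: (1×0.0320)² = 0.00103
  v term: (1×0.0762)² = 0.00580
Total = 0.00683. Share from m = 0.00103/0.00683 = 0.150.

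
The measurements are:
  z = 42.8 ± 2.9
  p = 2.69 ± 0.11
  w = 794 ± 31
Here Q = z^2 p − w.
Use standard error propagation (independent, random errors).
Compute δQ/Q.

0.169

Let h = z^2·p = 4930. δh/h = √((2·δz/z)² + (1·δp/p)²) = √(0.0184 + 0.00167) = 0.142, so δh = 698.
Q = h − w: δQ = √(δh² + δw²) = √(4.87e+05 + 961) = 698
Q = 4130, so δQ/Q = 698/4130 = 0.169.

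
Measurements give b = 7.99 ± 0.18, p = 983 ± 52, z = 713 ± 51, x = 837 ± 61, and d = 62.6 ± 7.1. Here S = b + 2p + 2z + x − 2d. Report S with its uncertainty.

Sums and differences: (δS)² = Σ (cᵢ δxᵢ)².
  (δb)² = 0.0324;  (2·δp)² = 10800;  (2·δz)² = 10400;  (δx)² = 3720;  (2·δd)² = 202
δS = √(25100) = 159
S = 4110.

4110 ± 159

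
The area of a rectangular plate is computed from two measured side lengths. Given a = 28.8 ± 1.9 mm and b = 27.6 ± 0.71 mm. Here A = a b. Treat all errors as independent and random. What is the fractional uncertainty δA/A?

Since A is a product/quotient, work with relative uncertainties:
  (1·δa/a)² = (1×0.0660)² = 0.00435;  (1·δb/b)² = (1×0.0257)² = 0.000662
δA/A = √(0.00501) = 0.0708

0.0708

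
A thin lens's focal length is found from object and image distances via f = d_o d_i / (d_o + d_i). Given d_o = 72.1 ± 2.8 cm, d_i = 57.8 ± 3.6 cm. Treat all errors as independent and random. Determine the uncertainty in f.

1.24 cm

∂f/∂d_o = (d_i/(d_o+d_i))² = 0.198;  ∂f/∂d_i = (d_o/(d_o+d_i))² = 0.308
δf = √((∂f/∂d_o · δd_o)² + (∂f/∂d_i · δd_i)²) = √(0.307 + 1.23) = 1.24 cm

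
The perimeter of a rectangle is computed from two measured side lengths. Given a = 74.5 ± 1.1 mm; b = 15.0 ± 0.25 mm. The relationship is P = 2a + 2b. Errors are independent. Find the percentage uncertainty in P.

P is a linear combination, so absolute uncertainties add in quadrature:
  (2·δa)² = 4.84;  (2·δb)² = 0.250
δP = √(5.09) = 2.26 mm
P = 179 mm, so δP/P = 2.26/179 = 0.0126.

1.26%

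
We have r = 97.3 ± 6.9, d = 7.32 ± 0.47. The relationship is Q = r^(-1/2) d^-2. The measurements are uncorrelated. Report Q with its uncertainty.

Relative error in a monomial: (δQ/Q)² = Σ (nᵢ · δxᵢ/xᵢ)².
  (−½·δr/r)² = (-0.5×0.0709)² = 0.00126;  (-2·δd/d)² = (-2×0.0642)² = 0.0165
δQ/Q = √(0.0177) = 0.133
Q = 0.00189, so δQ = 0.133 × 0.00189 = 0.000252.

0.00189 ± 0.000252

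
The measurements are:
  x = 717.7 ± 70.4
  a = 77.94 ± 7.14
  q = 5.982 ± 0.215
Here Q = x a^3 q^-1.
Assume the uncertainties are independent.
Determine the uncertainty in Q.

Each factor contributes (exponent × relative error)² to (δQ/Q)²:
  (1·δx/x)² = (1×0.0981)² = 0.00962;  (3·δa/a)² = (3×0.0916)² = 0.0755;  (-1·δq/q)² = (-1×0.0359)² = 0.00129
δQ/Q = √(0.0864) = 0.294
Q = 5.68e+07, so δQ = 0.294 × 5.68e+07 = 1.67e+07.

1.67e+07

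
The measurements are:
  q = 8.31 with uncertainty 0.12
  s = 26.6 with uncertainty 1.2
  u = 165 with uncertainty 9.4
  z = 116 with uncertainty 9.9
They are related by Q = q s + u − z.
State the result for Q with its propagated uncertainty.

270 ± 17.2

Let p = q·s = 221. δp/p = √((1·δq/q)² + (1·δs/s)²) = √(0.000209 + 0.00204) = 0.0474, so δp = 10.5.
Q = p + u − z: δQ = √(δp² + δu² + δz²) = √(110 + 88.4 + 98.0) = 17.2
Q = 270.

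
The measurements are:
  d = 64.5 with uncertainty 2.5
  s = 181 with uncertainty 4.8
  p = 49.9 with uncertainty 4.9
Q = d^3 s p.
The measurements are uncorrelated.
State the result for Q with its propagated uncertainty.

Each factor contributes (exponent × relative error)² to (δQ/Q)²:
  (3·δd/d)² = (3×0.0388)² = 0.0135;  (1·δs/s)² = (1×0.0265)² = 0.000703;  (1·δp/p)² = (1×0.0982)² = 0.00964
δQ/Q = √(0.0239) = 0.154
Q = 2.42e+09, so δQ = 0.154 × 2.42e+09 = 3.74e+08.

(2.42 ± 0.374) × 10^9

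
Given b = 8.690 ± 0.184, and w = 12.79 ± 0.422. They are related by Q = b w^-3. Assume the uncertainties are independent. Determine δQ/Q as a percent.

Since Q is a product/quotient, work with relative uncertainties:
  (1·δb/b)² = (1×0.0212)² = 0.000448;  (-3·δw/w)² = (-3×0.0330)² = 0.00980
δQ/Q = √(0.0102) = 0.101

10.1%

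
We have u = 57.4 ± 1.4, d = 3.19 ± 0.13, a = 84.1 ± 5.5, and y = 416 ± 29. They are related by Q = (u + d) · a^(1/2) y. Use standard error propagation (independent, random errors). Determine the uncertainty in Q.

18600

Let w = u + d = 60.6. δw = √(δu² + δd²) = √(1.96 + 0.0169) = 1.41, so δw/w = 0.0232.
Q is then a monomial in w, a, y:
δQ/Q = √((δw/w)² + (½·δa/a)² + (1·δy/y)²) = √(0.000538 + 0.00107 + 0.00486) = 0.0804
Q = 2.31e+05, so δQ = 0.0804 × 2.31e+05 = 18600.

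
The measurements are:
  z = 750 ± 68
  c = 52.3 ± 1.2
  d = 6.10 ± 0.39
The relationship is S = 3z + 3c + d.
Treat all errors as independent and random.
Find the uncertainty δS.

204

Absolute uncertainties add in quadrature for a linear combination:
  (3·δz)² = 41600;  (3·δc)² = 13.0;  (δd)² = 0.152
δS = √(41600) = 204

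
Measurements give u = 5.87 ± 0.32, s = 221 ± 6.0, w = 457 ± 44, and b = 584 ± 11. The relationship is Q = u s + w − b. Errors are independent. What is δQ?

91.1

Let p = u·s = 1300. δp/p = √((1·δu/u)² + (1·δs/s)²) = √(0.00297 + 0.000737) = 0.0609, so δp = 79.0.
Q = p + w − b: δQ = √(δp² + δw² + δb²) = √(6240 + 1940 + 121) = 91.1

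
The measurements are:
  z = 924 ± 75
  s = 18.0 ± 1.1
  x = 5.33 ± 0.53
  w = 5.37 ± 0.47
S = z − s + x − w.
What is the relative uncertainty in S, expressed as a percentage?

8.28%

For a sum/difference, combine absolute errors in quadrature:
  (δz)² = 5620;  (δs)² = 1.21;  (δx)² = 0.281;  (δw)² = 0.221
δS = √(5630) = 75.0
S = 906, so δS/S = 75.0/906 = 0.0828.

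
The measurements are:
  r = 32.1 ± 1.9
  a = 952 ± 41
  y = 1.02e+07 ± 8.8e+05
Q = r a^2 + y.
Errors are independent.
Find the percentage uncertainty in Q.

8.06%

Let p = r·a^2 = 2.91e+07. δp/p = √((1·δr/r)² + (2·δa/a)²) = √(0.00350 + 0.00742) = 0.105, so δp = 3.04e+06.
Q = p + y: δQ = √(δp² + δy²) = √(9.24e+12 + 7.74e+11) = 3.17e+06
Q = 3.93e+07, so δQ/Q = 3.17e+06/3.93e+07 = 0.0806.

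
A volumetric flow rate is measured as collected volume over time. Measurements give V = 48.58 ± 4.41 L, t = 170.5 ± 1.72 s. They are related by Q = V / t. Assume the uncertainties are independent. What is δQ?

0.0260 L/s

Q is a product of powers, so relative uncertainties combine in quadrature:
  (1·δV/V)² = (1×0.0908)² = 0.00824;  (-1·δt/t)² = (-1×0.0101)² = 0.000102
δQ/Q = √(0.00834) = 0.0913
Q = 0.2849 L/s, so δQ = 0.0913 × 0.2849 = 0.0260 L/s.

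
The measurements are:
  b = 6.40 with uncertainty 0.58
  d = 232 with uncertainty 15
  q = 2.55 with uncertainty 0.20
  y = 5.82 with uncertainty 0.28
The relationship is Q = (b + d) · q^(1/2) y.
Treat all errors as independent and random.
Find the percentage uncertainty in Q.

8.84%

Let u = b + d = 238. δu = √(δb² + δd²) = √(0.336 + 225) = 15.0, so δu/u = 0.0630.
Q is then a monomial in u, q, y:
δQ/Q = √((δu/u)² + (½·δq/q)² + (1·δy/y)²) = √(0.00396 + 0.00154 + 0.00231) = 0.0884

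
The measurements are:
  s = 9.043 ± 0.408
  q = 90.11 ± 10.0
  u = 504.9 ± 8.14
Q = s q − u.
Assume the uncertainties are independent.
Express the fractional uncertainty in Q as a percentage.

Let p = s·q = 814.9. δp/p = √((1·δs/s)² + (1·δq/q)²) = √(0.00204 + 0.0123) = 0.120, so δp = 97.6.
Q = p − u: δQ = √(δp² + δu²) = √(9530 + 66.3) = 98.0
Q = 310.0, so δQ/Q = 98.0/310.0 = 0.316.

31.6%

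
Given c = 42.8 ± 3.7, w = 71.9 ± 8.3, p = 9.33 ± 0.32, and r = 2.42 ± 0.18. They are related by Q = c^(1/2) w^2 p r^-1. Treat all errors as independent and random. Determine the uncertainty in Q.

Since Q is a product/quotient, work with relative uncertainties:
  (½·δc/c)² = (0.5×0.0864)² = 0.00187;  (2·δw/w)² = (2×0.115)² = 0.0533;  (1·δp/p)² = (1×0.0343)² = 0.00118;  (-1·δr/r)² = (-1×0.0744)² = 0.00553
δQ/Q = √(0.0619) = 0.249
Q = 1.3e+05, so δQ = 0.249 × 1.3e+05 = 32400.

32400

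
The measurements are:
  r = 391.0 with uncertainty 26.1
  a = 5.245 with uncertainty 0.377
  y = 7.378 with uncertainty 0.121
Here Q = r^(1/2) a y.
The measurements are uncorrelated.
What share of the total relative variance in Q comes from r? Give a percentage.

17.0%

(δQ/Q)² = (½·δr/r)² + (1·δa/a)² + (1·δy/y)²
  r term: (0.5×0.0668)² = 0.00111
  a term: (1×0.0719)² = 0.00517
  y term: (1×0.0164)² = 0.000269
Total = 0.00655. Share from r = 0.00111/0.00655 = 0.170.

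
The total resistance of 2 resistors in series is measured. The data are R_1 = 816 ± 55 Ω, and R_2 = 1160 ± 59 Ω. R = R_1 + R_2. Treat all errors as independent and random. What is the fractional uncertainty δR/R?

0.0408

Each term contributes (cᵢ δxᵢ)² to (δR)²:
  (δR_1)² = 3020;  (δR_2)² = 3480
δR = √(6510) = 80.7 Ω
R = 1980 Ω, so δR/R = 80.7/1980 = 0.0408.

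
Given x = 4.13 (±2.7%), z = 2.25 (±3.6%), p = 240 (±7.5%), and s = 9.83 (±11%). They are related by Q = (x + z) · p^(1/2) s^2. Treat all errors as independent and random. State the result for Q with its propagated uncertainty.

Let u = x + z = 6.38. δu = √(δx² + δz²) = √(0.0124 + 0.00656) = 0.138, so δu/u = 0.0216.
Q is then a monomial in u, p, s:
δQ/Q = √((δu/u)² + (½·δp/p)² + (2·δs/s)²) = √(0.000467 + 0.00141 + 0.0484) = 0.224
Q = 9550, so δQ = 0.224 × 9550 = 2140.

9550 ± 2140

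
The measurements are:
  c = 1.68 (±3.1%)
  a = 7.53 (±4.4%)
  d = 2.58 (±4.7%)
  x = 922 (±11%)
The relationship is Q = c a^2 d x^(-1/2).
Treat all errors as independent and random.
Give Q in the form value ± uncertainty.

Q is a product of powers, so relative uncertainties combine in quadrature:
  (1·δc/c)² = (1×0.0310)² = 0.000961;  (2·δa/a)² = (2×0.0440)² = 0.00774;  (1·δd/d)² = (1×0.0470)² = 0.00221;  (−½·δx/x)² = (-0.5×0.110)² = 0.00302
δQ/Q = √(0.0139) = 0.118
Q = 8.09, so δQ = 0.118 × 8.09 = 0.956.

8.09 ± 0.956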